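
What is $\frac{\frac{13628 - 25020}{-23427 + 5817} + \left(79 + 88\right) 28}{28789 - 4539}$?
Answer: $\frac{20588938}{106760625} \approx 0.19285$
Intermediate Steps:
$\frac{\frac{13628 - 25020}{-23427 + 5817} + \left(79 + 88\right) 28}{28789 - 4539} = \frac{\frac{13628 - 25020}{-17610} + 167 \cdot 28}{24250} = \left(\left(-11392\right) \left(- \frac{1}{17610}\right) + 4676\right) \frac{1}{24250} = \left(\frac{5696}{8805} + 4676\right) \frac{1}{24250} = \frac{41177876}{8805} \cdot \frac{1}{24250} = \frac{20588938}{106760625}$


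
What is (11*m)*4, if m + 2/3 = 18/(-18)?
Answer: -220/3 ≈ -73.333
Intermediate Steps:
m = -5/3 (m = -2/3 + 18/(-18) = -2/3 + 18*(-1/18) = -2/3 - 1 = -5/3 ≈ -1.6667)
(11*m)*4 = (11*(-5/3))*4 = -55/3*4 = -220/3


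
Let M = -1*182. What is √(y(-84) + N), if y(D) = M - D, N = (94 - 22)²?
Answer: √5086 ≈ 71.316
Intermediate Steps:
M = -182
N = 5184 (N = 72² = 5184)
y(D) = -182 - D
√(y(-84) + N) = √((-182 - 1*(-84)) + 5184) = √((-182 + 84) + 5184) = √(-98 + 5184) = √5086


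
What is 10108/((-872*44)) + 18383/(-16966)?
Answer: -109601409/81368936 ≈ -1.3470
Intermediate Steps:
10108/((-872*44)) + 18383/(-16966) = 10108/(-38368) + 18383*(-1/16966) = 10108*(-1/38368) - 18383/16966 = -2527/9592 - 18383/16966 = -109601409/81368936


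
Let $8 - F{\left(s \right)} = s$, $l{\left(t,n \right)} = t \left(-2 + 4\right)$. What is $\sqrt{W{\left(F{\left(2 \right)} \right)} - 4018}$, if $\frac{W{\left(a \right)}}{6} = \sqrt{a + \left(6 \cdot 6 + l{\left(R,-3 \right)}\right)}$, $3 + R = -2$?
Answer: $\sqrt{-4018 + 24 \sqrt{2}} \approx 63.119 i$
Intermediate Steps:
$R = -5$ ($R = -3 - 2 = -5$)
$l{\left(t,n \right)} = 2 t$ ($l{\left(t,n \right)} = t 2 = 2 t$)
$F{\left(s \right)} = 8 - s$
$W{\left(a \right)} = 6 \sqrt{26 + a}$ ($W{\left(a \right)} = 6 \sqrt{a + \left(6 \cdot 6 + 2 \left(-5\right)\right)} = 6 \sqrt{a + \left(36 - 10\right)} = 6 \sqrt{a + 26} = 6 \sqrt{26 + a}$)
$\sqrt{W{\left(F{\left(2 \right)} \right)} - 4018} = \sqrt{6 \sqrt{26 + \left(8 - 2\right)} - 4018} = \sqrt{6 \sqrt{26 + 6} - 4018} = \sqrt{6 \sqrt{32} - 4018} = \sqrt{6 \cdot 4 \sqrt{2} - 4018} = \sqrt{24 \sqrt{2} - 4018} = \sqrt{-4018 + 24 \sqrt{2}}$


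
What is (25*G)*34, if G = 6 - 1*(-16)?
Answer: 18700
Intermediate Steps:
G = 22 (G = 6 + 16 = 22)
(25*G)*34 = (25*22)*34 = 550*34 = 18700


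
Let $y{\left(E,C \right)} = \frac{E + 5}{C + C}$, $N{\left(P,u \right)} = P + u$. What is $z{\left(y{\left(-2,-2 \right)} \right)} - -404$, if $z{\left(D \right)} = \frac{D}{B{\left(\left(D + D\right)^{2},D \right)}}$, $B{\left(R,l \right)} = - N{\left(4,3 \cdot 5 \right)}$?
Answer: $\frac{30707}{76} \approx 404.04$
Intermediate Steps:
$y{\left(E,C \right)} = \frac{5 + E}{2 C}$
$B{\left(R,l \right)} = -19$ ($B{\left(R,l \right)} = - (4 + 3 \cdot 5) = - (4 + 15) = \left(-1\right) 19 = -19$)
$z{\left(D \right)} = - \frac{D}{19}$ ($z{\left(D \right)} = \frac{D}{-19} = D \left(- \frac{1}{19}\right) = - \frac{D}{19}$)
$z{\left(y{\left(-2,-2 \right)} \right)} - -404 = - \frac{\frac{1}{2} \frac{1}{-2} \left(5 - 2\right)}{19} - -404 = - \frac{\frac{1}{2} \left(- \frac{1}{2}\right) 3}{19} + 404 = \left(- \frac{1}{19}\right) \left(- \frac{3}{4}\right) + 404 = \frac{3}{76} + 404 = \frac{30707}{76}$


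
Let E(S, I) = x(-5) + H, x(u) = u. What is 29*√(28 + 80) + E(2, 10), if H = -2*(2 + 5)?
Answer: -19 + 174*√3 ≈ 282.38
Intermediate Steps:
H = -14 (H = -2*7 = -14)
E(S, I) = -19 (E(S, I) = -5 - 14 = -19)
29*√(28 + 80) + E(2, 10) = 29*√(28 + 80) - 19 = 29*√108 - 19 = 29*(6*√3) - 19 = 174*√3 - 19 = -19 + 174*√3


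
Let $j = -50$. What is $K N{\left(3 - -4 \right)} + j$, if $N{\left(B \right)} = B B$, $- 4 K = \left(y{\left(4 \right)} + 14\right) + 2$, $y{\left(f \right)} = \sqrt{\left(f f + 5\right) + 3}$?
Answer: $-246 - \frac{49 \sqrt{6}}{2} \approx -306.01$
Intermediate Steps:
$y{\left(f \right)} = \sqrt{8 + f^{2}}$ ($y{\left(f \right)} = \sqrt{\left(f^{2} + 5\right) + 3} = \sqrt{\left(5 + f^{2}\right) + 3} = \sqrt{8 + f^{2}}$)
$K = -4 - \frac{\sqrt{6}}{2}$ ($K = - \frac{\left(\sqrt{8 + 4^{2}} + 14\right) + 2}{4} = - \frac{\left(\sqrt{8 + 16} + 14\right) + 2}{4} = - \frac{\left(\sqrt{24} + 14\right) + 2}{4} = - \frac{\left(2 \sqrt{6} + 14\right) + 2}{4} = - \frac{\left(14 + 2 \sqrt{6}\right) + 2}{4} = - \frac{16 + 2 \sqrt{6}}{4} = -4 - \frac{\sqrt{6}}{2} \approx -5.2247$)
$N{\left(B \right)} = B^{2}$
$K N{\left(3 - -4 \right)} + j = \left(-4 - \frac{\sqrt{6}}{2}\right) \left(3 - -4\right)^{2} - 50 = \left(-4 - \frac{\sqrt{6}}{2}\right) \left(3 + 4\right)^{2} - 50 = \left(-4 - \frac{\sqrt{6}}{2}\right) 7^{2} - 50 = \left(-4 - \frac{\sqrt{6}}{2}\right) 49 - 50 = \left(-196 - \frac{49 \sqrt{6}}{2}\right) - 50 = -246 - \frac{49 \sqrt{6}}{2}$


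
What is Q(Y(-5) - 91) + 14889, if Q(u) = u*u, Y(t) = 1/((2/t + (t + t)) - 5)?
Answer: 137445025/5929 ≈ 23182.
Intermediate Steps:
Y(t) = 1/(-5 + 2*t + 2/t) (Y(t) = 1/((2/t + 2*t) - 5) = 1/((2*t + 2/t) - 5) = 1/(-5 + 2*t + 2/t))
Q(u) = u²
Q(Y(-5) - 91) + 14889 = (-5/(2 - 5*(-5) + 2*(-5)²) - 91)² + 14889 = (-5/(2 + 25 + 2*25) - 91)² + 14889 = (-5/(2 + 25 + 50) - 91)² + 14889 = (-5/77 - 91)² + 14889 = (-7012/77)² + 14889 = 49168144/5929 + 14889 = 137445025/5929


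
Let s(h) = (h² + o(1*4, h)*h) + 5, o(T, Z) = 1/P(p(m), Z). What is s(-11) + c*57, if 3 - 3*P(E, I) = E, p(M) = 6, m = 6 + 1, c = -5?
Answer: -148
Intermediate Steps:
m = 7
P(E, I) = 1 - E/3
o(T, Z) = -1 (o(T, Z) = 1/(1 - ⅓*6) = 1/(1 - 2) = 1/(-1) = -1)
s(h) = 5 + h² - h (s(h) = (h² - h) + 5 = 5 + h² - h)
s(-11) + c*57 = (5 + (-11)² - 1*(-11)) - 5*57 = (5 + 121 + 11) - 285 = 137 - 285 = -148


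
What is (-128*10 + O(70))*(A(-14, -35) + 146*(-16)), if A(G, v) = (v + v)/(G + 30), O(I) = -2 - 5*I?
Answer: 3819492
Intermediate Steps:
A(G, v) = 2*v/(30 + G) (A(G, v) = (2*v)/(30 + G) = 2*v/(30 + G))
(-128*10 + O(70))*(A(-14, -35) + 146*(-16)) = (-128*10 + (-2 - 5*70))*(2*(-35)/(30 - 14) + 146*(-16)) = (-1280 + (-2 - 350))*(2*(-35)/16 - 2336) = (-1280 - 352)*(2*(-35)*(1/16) - 2336) = -1632*(-35/8 - 2336) = -1632*(-18723/8) = 3819492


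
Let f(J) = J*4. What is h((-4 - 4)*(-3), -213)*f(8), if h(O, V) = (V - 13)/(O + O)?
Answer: -452/3 ≈ -150.67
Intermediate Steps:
h(O, V) = (-13 + V)/(2*O) (h(O, V) = (-13 + V)/((2*O)) = (-13 + V)*(1/(2*O)) = (-13 + V)/(2*O))
f(J) = 4*J
h((-4 - 4)*(-3), -213)*f(8) = ((-13 - 213)/(2*(((-4 - 4)*(-3)))))*(4*8) = ((1/2)*(-226)/(-8*(-3)))*32 = ((1/2)*(-226)/24)*32 = ((1/2)*(1/24)*(-226))*32 = -113/24*32 = -452/3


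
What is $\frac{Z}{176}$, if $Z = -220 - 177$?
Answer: $- \frac{397}{176} \approx -2.2557$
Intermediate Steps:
$Z = -397$ ($Z = -220 - 177 = -397$)
$\frac{Z}{176} = - \frac{397}{176}$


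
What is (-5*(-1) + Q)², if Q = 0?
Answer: 25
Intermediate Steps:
(-5*(-1) + Q)² = (-5*(-1) + 0)² = (5 + 0)² = 5² = 25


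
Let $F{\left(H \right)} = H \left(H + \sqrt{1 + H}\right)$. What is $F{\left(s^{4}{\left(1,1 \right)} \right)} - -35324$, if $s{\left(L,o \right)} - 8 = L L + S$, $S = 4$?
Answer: $815766045 + 28561 \sqrt{28562} \approx 8.2059 \cdot 10^{8}$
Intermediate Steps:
$s{\left(L,o \right)} = 12 + L^{2}$ ($s{\left(L,o \right)} = 8 + \left(L L + 4\right) = 8 + \left(L^{2} + 4\right) = 8 + \left(4 + L^{2}\right) = 12 + L^{2}$)
$F{\left(s^{4}{\left(1,1 \right)} \right)} - -35324 = \left(12 + 1^{2}\right)^{4} \left(\left(12 + 1^{2}\right)^{4} + \sqrt{1 + \left(12 + 1^{2}\right)^{4}}\right) - -35324 = \left(12 + 1\right)^{4} \left(\left(12 + 1\right)^{4} + \sqrt{1 + \left(12 + 1\right)^{4}}\right) + 35324 = 13^{4} \left(13^{4} + \sqrt{1 + 13^{4}}\right) + 35324 = 28561 \left(28561 + \sqrt{1 + 28561}\right) + 35324 = 28561 \left(28561 + \sqrt{28562}\right) + 35324 = \left(815730721 + 28561 \sqrt{28562}\right) + 35324 = 815766045 + 28561 \sqrt{28562}$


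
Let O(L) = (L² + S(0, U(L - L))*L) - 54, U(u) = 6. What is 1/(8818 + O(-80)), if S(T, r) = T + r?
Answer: 1/14684 ≈ 6.8101e-5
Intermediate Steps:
O(L) = -54 + L² + 6*L (O(L) = (L² + (0 + 6)*L) - 54 = (L² + 6*L) - 54 = -54 + L² + 6*L)
1/(8818 + O(-80)) = 1/(8818 + (-54 + (-80)² + 6*(-80))) = 1/(8818 + (-54 + 6400 - 480)) = 1/(8818 + 5866) = 1/14684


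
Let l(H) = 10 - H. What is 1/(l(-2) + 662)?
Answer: 1/674 ≈ 0.0014837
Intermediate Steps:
1/(l(-2) + 662) = 1/((10 - 1*(-2)) + 662) = 1/((10 + 2) + 662) = 1/(12 + 662) = 1/674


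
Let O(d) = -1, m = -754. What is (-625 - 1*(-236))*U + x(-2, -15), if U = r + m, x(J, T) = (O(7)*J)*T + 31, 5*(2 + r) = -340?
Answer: 320537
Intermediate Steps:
r = -70 (r = -2 + (⅕)*(-340) = -2 - 68 = -70)
x(J, T) = 31 - J*T (x(J, T) = (-J)*T + 31 = -J*T + 31 = 31 - J*T)
U = -824 (U = -70 - 754 = -824)
(-625 - 1*(-236))*U + x(-2, -15) = (-625 - 1*(-236))*(-824) + (31 - 1*(-2)*(-15)) = (-625 + 236)*(-824) + (31 - 30) = -389*(-824) + 1 = 320536 + 1 = 320537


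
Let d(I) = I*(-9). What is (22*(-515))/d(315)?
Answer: 2266/567 ≈ 3.9965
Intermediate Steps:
d(I) = -9*I
(22*(-515))/d(315) = (22*(-515))/((-9*315)) = -11330/(-2835) = -11330*(-1/2835) = 2266/567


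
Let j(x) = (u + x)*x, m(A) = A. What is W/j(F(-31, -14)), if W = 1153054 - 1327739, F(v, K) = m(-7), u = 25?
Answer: 24955/18 ≈ 1386.4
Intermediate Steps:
F(v, K) = -7
j(x) = x*(25 + x) (j(x) = (25 + x)*x = x*(25 + x))
W = -174685
W/j(F(-31, -14)) = -174685*(-1/(7*(25 - 7))) = -174685/((-7*18)) = -174685/(-126) = -174685*(-1/126) = 24955/18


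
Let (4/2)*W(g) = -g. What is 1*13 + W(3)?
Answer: 23/2 ≈ 11.500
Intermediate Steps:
W(g) = -g/2 (W(g) = (-g)/2 = -g/2)
1*13 + W(3) = 1*13 - ½*3 = 13 - 3/2 = 23/2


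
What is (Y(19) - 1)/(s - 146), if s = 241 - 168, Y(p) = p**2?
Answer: -360/73 ≈ -4.9315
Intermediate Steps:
s = 73
(Y(19) - 1)/(s - 146) = (19**2 - 1)/(73 - 146) = (361 - 1)/(-73) = 360*(-1/73) = -360/73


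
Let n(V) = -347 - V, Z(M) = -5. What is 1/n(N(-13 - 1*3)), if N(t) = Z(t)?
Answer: -1/342 ≈ -0.0029240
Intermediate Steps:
N(t) = -5
1/n(N(-13 - 1*3)) = 1/(-347 - 1*(-5)) = 1/(-347 + 5) = 1/(-342) = -1/342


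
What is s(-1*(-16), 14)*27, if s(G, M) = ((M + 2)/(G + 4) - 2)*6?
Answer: -972/5 ≈ -194.40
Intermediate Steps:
s(G, M) = -12 + 6*(2 + M)/(4 + G) (s(G, M) = ((2 + M)/(4 + G) - 2)*6 = (-2 + (2 + M)/(4 + G))*6 = -12 + 6*(2 + M)/(4 + G))
s(-1*(-16), 14)*27 = (6*(-6 + 14 - (-2)*(-16))/(4 - 1*(-16)))*27 = (6*(-6 + 14 - 2*16)/(4 + 16))*27 = (6*(-6 + 14 - 32)/20)*27 = (6*(1/20)*(-24))*27 = -36/5*27 = -972/5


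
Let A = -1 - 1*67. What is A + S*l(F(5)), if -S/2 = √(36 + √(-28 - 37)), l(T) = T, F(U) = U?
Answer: -68 - 10*√(36 + I*√65) ≈ -128.37 - 6.6773*I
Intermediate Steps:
A = -68 (A = -1 - 67 = -68)
S = -2*√(36 + I*√65) (S = -2*√(36 + √(-28 - 37)) = -2*√(36 + √(-65)) = -2*√(36 + I*√65) ≈ -12.074 - 1.3355*I)
A + S*l(F(5)) = -68 - 2*√(36 + I*√65)*5 = -68 - 10*√(36 + I*√65)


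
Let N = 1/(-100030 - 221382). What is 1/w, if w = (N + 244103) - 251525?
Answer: -321412/2385519865 ≈ -0.00013473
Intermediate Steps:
N = -1/321412 (N = 1/(-321412) = -1/321412 ≈ -3.1113e-6)
w = -2385519865/321412 (w = (-1/321412 + 244103) - 251525 = 78457633435/321412 - 251525 = -2385519865/321412 ≈ -7422.0)
1/w = 1/(-2385519865/321412) = -321412/2385519865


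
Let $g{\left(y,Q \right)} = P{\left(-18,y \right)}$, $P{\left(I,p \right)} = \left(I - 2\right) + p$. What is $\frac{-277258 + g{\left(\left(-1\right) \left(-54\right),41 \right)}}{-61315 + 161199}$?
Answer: $- \frac{69306}{24971} \approx -2.7755$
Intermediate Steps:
$P{\left(I,p \right)} = -2 + I + p$ ($P{\left(I,p \right)} = \left(-2 + I\right) + p = -2 + I + p$)
$g{\left(y,Q \right)} = -20 + y$ ($g{\left(y,Q \right)} = -2 - 18 + y = -20 + y$)
$\frac{-277258 + g{\left(\left(-1\right) \left(-54\right),41 \right)}}{-61315 + 161199} = \frac{-277258 - -34}{-61315 + 161199} = \frac{-277258 + \left(-20 + 54\right)}{99884} = \left(-277258 + 34\right) \frac{1}{99884} = \left(-277224\right) \frac{1}{99884} = - \frac{69306}{24971}$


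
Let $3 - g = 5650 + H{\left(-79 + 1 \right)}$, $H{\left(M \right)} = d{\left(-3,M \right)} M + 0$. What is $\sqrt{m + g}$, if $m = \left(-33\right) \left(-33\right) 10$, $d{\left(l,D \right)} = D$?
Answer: $29 i \approx 29.0 i$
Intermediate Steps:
$m = 10890$ ($m = 1089 \cdot 10 = 10890$)
$H{\left(M \right)} = M^{2}$ ($H{\left(M \right)} = M M + 0 = M^{2} + 0 = M^{2}$)
$g = -11731$ ($g = 3 - \left(5650 + \left(-79 + 1\right)^{2}\right) = 3 - \left(5650 + \left(-78\right)^{2}\right) = 3 - \left(5650 + 6084\right) = 3 - 11734 = -11731$)
$\sqrt{m + g} = \sqrt{10890 - 11731} = \sqrt{-841} = 29 i$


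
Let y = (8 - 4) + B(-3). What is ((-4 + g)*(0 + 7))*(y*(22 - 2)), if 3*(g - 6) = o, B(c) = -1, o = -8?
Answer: -280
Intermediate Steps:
g = 10/3 (g = 6 + (⅓)*(-8) = 6 - 8/3 = 10/3 ≈ 3.3333)
y = 3 (y = (8 - 4) - 1 = 4 - 1 = 3)
((-4 + g)*(0 + 7))*(y*(22 - 2)) = ((-4 + 10/3)*(0 + 7))*(3*(22 - 2)) = (-⅔*7)*(3*20) = -14/3*60 = -280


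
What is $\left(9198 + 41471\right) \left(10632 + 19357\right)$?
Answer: $1519512641$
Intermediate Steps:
$\left(9198 + 41471\right) \left(10632 + 19357\right) = 50669 \cdot 29989 = 1519512641$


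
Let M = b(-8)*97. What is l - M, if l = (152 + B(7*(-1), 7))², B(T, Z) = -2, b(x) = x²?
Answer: 16292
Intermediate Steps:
M = 6208 (M = (-8)²*97 = 64*97 = 6208)
l = 22500 (l = (152 - 2)² = 150² = 22500)
l - M = 22500 - 1*6208 = 22500 - 6208 = 16292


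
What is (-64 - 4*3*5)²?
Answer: 15376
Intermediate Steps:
(-64 - 4*3*5)² = (-64 - 12*5)² = (-64 - 60)² = (-124)² = 15376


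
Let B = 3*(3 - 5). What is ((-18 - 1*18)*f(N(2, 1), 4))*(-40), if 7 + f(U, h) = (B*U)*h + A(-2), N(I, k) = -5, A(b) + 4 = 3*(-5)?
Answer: 135360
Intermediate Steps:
A(b) = -19 (A(b) = -4 + 3*(-5) = -4 - 15 = -19)
B = -6 (B = 3*(-2) = -6)
f(U, h) = -26 - 6*U*h (f(U, h) = -7 + ((-6*U)*h - 19) = -7 + (-6*U*h - 19) = -7 + (-19 - 6*U*h) = -26 - 6*U*h)
((-18 - 1*18)*f(N(2, 1), 4))*(-40) = ((-18 - 1*18)*(-26 - 6*(-5)*4))*(-40) = ((-18 - 18)*(-26 + 120))*(-40) = -36*94*(-40) = -3384*(-40) = 135360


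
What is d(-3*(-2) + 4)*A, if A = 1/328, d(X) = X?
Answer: 5/164 ≈ 0.030488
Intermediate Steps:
A = 1/328 ≈ 0.0030488
d(-3*(-2) + 4)*A = (-3*(-2) + 4)*(1/328) = (6 + 4)*(1/328) = 10*(1/328) = 5/164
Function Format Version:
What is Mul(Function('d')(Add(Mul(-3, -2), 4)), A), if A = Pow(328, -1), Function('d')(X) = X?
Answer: Rational(5, 164) ≈ 0.030488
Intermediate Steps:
A = Rational(1, 328) ≈ 0.0030488
Mul(Function('d')(Add(Mul(-3, -2), 4)), A) = Mul(Add(Mul(-3, -2), 4), Rational(1, 328)) = Mul(Add(6, 4), Rational(1, 328)) = Mul(10, Rational(1, 328)) = Rational(5, 164)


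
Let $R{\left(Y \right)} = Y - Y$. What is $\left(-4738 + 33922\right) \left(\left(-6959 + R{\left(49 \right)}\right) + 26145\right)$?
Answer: $559924224$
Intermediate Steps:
$R{\left(Y \right)} = 0$
$\left(-4738 + 33922\right) \left(\left(-6959 + R{\left(49 \right)}\right) + 26145\right) = \left(-4738 + 33922\right) \left(\left(-6959 + 0\right) + 26145\right) = 29184 \left(-6959 + 26145\right) = 29184 \cdot 19186 = 559924224$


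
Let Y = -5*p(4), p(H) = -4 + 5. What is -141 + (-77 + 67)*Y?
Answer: -91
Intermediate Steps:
p(H) = 1
Y = -5 (Y = -5*1 = -5)
-141 + (-77 + 67)*Y = -141 + (-77 + 67)*(-5) = -141 - 10*(-5) = -141 + 50 = -91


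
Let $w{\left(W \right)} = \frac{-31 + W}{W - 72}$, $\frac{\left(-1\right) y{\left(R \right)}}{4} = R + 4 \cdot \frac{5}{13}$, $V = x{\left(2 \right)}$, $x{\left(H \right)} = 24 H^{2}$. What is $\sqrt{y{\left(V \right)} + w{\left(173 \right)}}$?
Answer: $\frac{3 i \sqrt{74465482}}{1313} \approx 19.717 i$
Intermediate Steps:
$V = 96$ ($V = 24 \cdot 2^{2} = 24 \cdot 4 = 96$)
$y{\left(R \right)} = - \frac{80}{13} - 4 R$ ($y{\left(R \right)} = - 4 \left(R + 4 \cdot \frac{5}{13}\right) = - 4 \left(R + \frac{20}{13}\right) = - 4 \left(\frac{20}{13} + R\right) = - \frac{80}{13} - 4 R$)
$w{\left(W \right)} = \frac{-31 + W}{-72 + W}$
$\sqrt{y{\left(V \right)} + w{\left(173 \right)}} = \sqrt{\left(- \frac{80}{13} - 384\right) + \frac{-31 + 173}{-72 + 173}} = \sqrt{\left(- \frac{80}{13} - 384\right) + \frac{1}{101} \cdot 142} = \sqrt{- \frac{5072}{13} + \frac{1}{101} \cdot 142} = \sqrt{- \frac{5072}{13} + \frac{142}{101}} = \sqrt{- \frac{510426}{1313}} = \frac{3 i \sqrt{74465482}}{1313}$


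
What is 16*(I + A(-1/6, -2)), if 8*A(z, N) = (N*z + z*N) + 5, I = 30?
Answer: 1474/3 ≈ 491.33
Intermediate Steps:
A(z, N) = 5/8 + N*z/4 (A(z, N) = ((N*z + z*N) + 5)/8 = ((N*z + N*z) + 5)/8 = (2*N*z + 5)/8 = (5 + 2*N*z)/8 = 5/8 + N*z/4)
16*(I + A(-1/6, -2)) = 16*(30 + (5/8 + (¼)*(-2)*(-1/6))) = 16*(30 + (5/8 + (¼)*(-2)*(-1*⅙))) = 16*(30 + (5/8 + (¼)*(-2)*(-⅙))) = 16*(30 + (5/8 + 1/12)) = 16*(30 + 17/24) = 16*(737/24) = 1474/3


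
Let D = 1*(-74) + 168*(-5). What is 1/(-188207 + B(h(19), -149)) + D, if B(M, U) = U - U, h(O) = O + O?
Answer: -172021199/188207 ≈ -914.00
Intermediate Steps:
h(O) = 2*O
B(M, U) = 0
D = -914 (D = -74 - 840 = -914)
1/(-188207 + B(h(19), -149)) + D = 1/(-188207 + 0) - 914 = 1/(-188207) - 914 = -1/188207 - 914 = -172021199/188207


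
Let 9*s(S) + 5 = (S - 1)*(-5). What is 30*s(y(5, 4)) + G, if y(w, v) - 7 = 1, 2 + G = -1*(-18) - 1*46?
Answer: -490/3 ≈ -163.33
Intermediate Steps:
G = -30 (G = -2 + (-1*(-18) - 1*46) = -2 + (18 - 46) = -2 - 28 = -30)
y(w, v) = 8 (y(w, v) = 7 + 1 = 8)
s(S) = -5*S/9 (s(S) = -5/9 + ((S - 1)*(-5))/9 = -5/9 + ((-1 + S)*(-5))/9 = -5/9 + (5 - 5*S)/9 = -5/9 + (5/9 - 5*S/9) = -5*S/9)
30*s(y(5, 4)) + G = 30*(-5/9*8) - 30 = 30*(-40/9) - 30 = -400/3 - 30 = -490/3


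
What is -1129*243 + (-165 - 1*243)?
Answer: -274755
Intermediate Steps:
-1129*243 + (-165 - 1*243) = -274347 + (-165 - 243) = -274347 - 408 = -274755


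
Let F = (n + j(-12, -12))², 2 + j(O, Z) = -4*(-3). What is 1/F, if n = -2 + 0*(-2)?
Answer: 1/64 ≈ 0.015625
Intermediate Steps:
j(O, Z) = 10 (j(O, Z) = -2 - 4*(-3) = -2 + 12 = 10)
n = -2 (n = -2 + 0 = -2)
F = 64 (F = (-2 + 10)² = 8² = 64)
1/F = 1/64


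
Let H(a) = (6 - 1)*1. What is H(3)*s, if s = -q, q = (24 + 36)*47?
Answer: -14100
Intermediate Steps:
H(a) = 5 (H(a) = 5*1 = 5)
q = 2820 (q = 60*47 = 2820)
s = -2820 (s = -1*2820 = -2820)
H(3)*s = 5*(-2820) = -14100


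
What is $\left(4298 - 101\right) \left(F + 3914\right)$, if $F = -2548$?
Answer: $5733102$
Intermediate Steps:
$\left(4298 - 101\right) \left(F + 3914\right) = \left(4298 - 101\right) \left(-2548 + 3914\right) = 4197 \cdot 1366 = 5733102$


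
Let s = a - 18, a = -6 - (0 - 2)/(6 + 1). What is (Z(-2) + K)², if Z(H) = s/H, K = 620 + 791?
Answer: 99201600/49 ≈ 2.0245e+6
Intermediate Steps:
K = 1411
a = -40/7 (a = -6 - (-2)/7 = -6 - 1*(-2/7) = -6 + 2/7 = -40/7 ≈ -5.7143)
s = -166/7 (s = -40/7 - 18 = -166/7 ≈ -23.714)
Z(H) = -166/(7*H)
(Z(-2) + K)² = (-166/7/(-2) + 1411)² = (-166/7*(-½) + 1411)² = (83/7 + 1411)² = (9960/7)² = 99201600/49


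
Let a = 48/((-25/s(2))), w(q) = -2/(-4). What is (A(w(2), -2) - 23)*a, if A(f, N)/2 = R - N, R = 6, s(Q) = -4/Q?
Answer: -672/25 ≈ -26.880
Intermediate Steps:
w(q) = ½ (w(q) = -2*(-¼) = ½)
a = 96/25 (a = 48/((-25/((-4/2)))) = 48/((-25/((-4*½)))) = 48/((-25/(-2))) = 48/((-25*(-½))) = 48/(25/2) = 48*(2/25) = 96/25 ≈ 3.8400)
A(f, N) = 12 - 2*N (A(f, N) = 2*(6 - N) = 12 - 2*N)
(A(w(2), -2) - 23)*a = ((12 - 2*(-2)) - 23)*(96/25) = ((12 + 4) - 23)*(96/25) = (16 - 23)*(96/25) = -7*96/25 = -672/25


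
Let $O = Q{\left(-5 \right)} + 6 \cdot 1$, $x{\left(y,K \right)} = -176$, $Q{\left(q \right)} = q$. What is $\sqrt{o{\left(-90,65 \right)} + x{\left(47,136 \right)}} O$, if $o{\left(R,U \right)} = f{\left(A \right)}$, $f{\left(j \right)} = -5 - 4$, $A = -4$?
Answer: $i \sqrt{185} \approx 13.601 i$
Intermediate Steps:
$f{\left(j \right)} = -9$
$o{\left(R,U \right)} = -9$
$O = 1$ ($O = -5 + 6 \cdot 1 = -5 + 6 = 1$)
$\sqrt{o{\left(-90,65 \right)} + x{\left(47,136 \right)}} O = \sqrt{-9 - 176} \cdot 1 = \sqrt{-185} \cdot 1 = i \sqrt{185} \cdot 1 = i \sqrt{185}$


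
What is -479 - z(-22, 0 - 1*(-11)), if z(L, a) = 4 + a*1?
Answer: -494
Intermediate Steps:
z(L, a) = 4 + a
-479 - z(-22, 0 - 1*(-11)) = -479 - (4 + (0 - 1*(-11))) = -479 - (4 + (0 + 11)) = -479 - (4 + 11) = -479 - 1*15 = -479 - 15 = -494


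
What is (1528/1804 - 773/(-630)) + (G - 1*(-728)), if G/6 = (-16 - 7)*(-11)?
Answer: 638745263/284130 ≈ 2248.1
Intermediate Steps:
G = 1518 (G = 6*((-16 - 7)*(-11)) = 6*(-23*(-11)) = 6*253 = 1518)
(1528/1804 - 773/(-630)) + (G - 1*(-728)) = (1528/1804 - 773/(-630)) + (1518 - 1*(-728)) = (1528*(1/1804) - 773*(-1/630)) + (1518 + 728) = (382/451 + 773/630) + 2246 = 589283/284130 + 2246 = 638745263/284130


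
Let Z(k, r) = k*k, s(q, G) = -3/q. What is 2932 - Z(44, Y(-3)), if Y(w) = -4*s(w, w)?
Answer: 996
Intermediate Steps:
Y(w) = 12/w (Y(w) = -(-12)/w = 12/w)
Z(k, r) = k²
2932 - Z(44, Y(-3)) = 2932 - 1*44² = 2932 - 1*1936 = 2932 - 1936 = 996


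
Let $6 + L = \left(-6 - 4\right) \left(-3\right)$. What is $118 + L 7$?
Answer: $286$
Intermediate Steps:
$L = 24$ ($L = -6 + \left(-6 - 4\right) \left(-3\right) = -6 - -30 = -6 + 30 = 24$)
$118 + L 7 = 118 + 24 \cdot 7 = 118 + 168 = 286$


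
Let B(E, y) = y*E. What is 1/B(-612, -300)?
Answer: 1/183600 ≈ 5.4466e-6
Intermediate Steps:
B(E, y) = E*y
1/B(-612, -300) = 1/(-612*(-300)) = 1/183600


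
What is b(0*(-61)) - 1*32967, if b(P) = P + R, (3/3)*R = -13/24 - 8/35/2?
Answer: -27692831/840 ≈ -32968.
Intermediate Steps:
R = -551/840 (R = -13/24 - 8/35/2 = -13*1/24 - 8*1/35*(1/2) = -13/24 - 8/35*1/2 = -13/24 - 4/35 = -551/840 ≈ -0.65595)
b(P) = -551/840 + P (b(P) = P - 551/840 = -551/840 + P)
b(0*(-61)) - 1*32967 = (-551/840 + 0*(-61)) - 1*32967 = (-551/840 + 0) - 32967 = -551/840 - 32967 = -27692831/840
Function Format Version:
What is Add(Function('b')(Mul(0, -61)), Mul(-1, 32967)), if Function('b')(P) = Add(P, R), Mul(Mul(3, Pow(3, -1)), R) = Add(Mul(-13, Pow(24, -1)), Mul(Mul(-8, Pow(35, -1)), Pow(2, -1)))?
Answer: Rational(-27692831, 840) ≈ -32968.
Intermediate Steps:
R = Rational(-551, 840) (R = Add(Mul(-13, Pow(24, -1)), Mul(Mul(-8, Pow(35, -1)), Pow(2, -1))) = Add(Mul(-13, Rational(1, 24)), Mul(Mul(-8, Rational(1, 35)), Rational(1, 2))) = Add(Rational(-13, 24), Mul(Rational(-8, 35), Rational(1, 2))) = Add(Rational(-13, 24), Rational(-4, 35)) = Rational(-551, 840) ≈ -0.65595)
Function('b')(P) = Add(Rational(-551, 840), P) (Function('b')(P) = Add(P, Rational(-551, 840)) = Add(Rational(-551, 840), P))
Add(Function('b')(Mul(0, -61)), Mul(-1, 32967)) = Add(Add(Rational(-551, 840), Mul(0, -61)), Mul(-1, 32967)) = Add(Add(Rational(-551, 840), 0), -32967) = Add(Rational(-551, 840), -32967) = Rational(-27692831, 840)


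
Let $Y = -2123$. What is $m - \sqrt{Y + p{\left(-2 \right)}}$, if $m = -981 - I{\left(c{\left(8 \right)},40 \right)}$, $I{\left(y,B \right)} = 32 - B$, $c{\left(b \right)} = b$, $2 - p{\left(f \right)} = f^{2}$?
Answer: $-973 - 5 i \sqrt{85} \approx -973.0 - 46.098 i$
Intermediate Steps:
$p{\left(f \right)} = 2 - f^{2}$
$m = -973$ ($m = -981 - \left(32 - 40\right) = -981 - -8 = -981 + 8 = -973$)
$m - \sqrt{Y + p{\left(-2 \right)}} = -973 - \sqrt{-2123 + \left(2 - \left(-2\right)^{2}\right)} = -973 - \sqrt{-2123 + \left(2 - 4\right)} = -973 - \sqrt{-2123 - 2} = -973 - \sqrt{-2125} = -973 - 5 i \sqrt{85}$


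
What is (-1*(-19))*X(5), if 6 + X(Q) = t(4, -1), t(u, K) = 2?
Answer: -76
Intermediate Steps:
X(Q) = -4 (X(Q) = -6 + 2 = -4)
(-1*(-19))*X(5) = -1*(-19)*(-4) = 19*(-4) = -76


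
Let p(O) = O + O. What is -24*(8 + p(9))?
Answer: -624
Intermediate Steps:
p(O) = 2*O
-24*(8 + p(9)) = -24*(8 + 2*9) = -24*(8 + 18) = -24*26 = -624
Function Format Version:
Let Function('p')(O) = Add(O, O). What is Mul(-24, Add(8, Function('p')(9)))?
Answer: -624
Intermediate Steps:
Function('p')(O) = Mul(2, O)
Mul(-24, Add(8, Function('p')(9))) = Mul(-24, Add(8, Mul(2, 9))) = Mul(-24, Add(8, 18)) = Mul(-24, 26) = -624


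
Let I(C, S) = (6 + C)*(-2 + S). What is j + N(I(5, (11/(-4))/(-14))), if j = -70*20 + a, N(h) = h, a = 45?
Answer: -76991/56 ≈ -1374.8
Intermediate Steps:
I(C, S) = (-2 + S)*(6 + C)
j = -1355 (j = -70*20 + 45 = -1400 + 45 = -1355)
j + N(I(5, (11/(-4))/(-14))) = -1355 + (-12 - 2*5 + 6*((11/(-4))/(-14)) + 5*((11/(-4))/(-14))) = -1355 + (-12 - 10 + 6*((11*(-¼))*(-1/14)) + 5*((11*(-¼))*(-1/14))) = -1355 + (-12 - 10 + 6*(-11/4*(-1/14)) + 5*(-11/4*(-1/14))) = -1355 + (-12 - 10 + 6*(11/56) + 5*(11/56)) = -1355 + (-12 - 10 + 33/28 + 55/56) = -1355 - 1111/56 = -76991/56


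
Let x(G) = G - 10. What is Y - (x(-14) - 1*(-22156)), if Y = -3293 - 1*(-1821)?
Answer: -23604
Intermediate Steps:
x(G) = -10 + G
Y = -1472 (Y = -3293 + 1821 = -1472)
Y - (x(-14) - 1*(-22156)) = -1472 - ((-10 - 14) - 1*(-22156)) = -1472 - (-24 + 22156) = -1472 - 1*22132 = -1472 - 22132 = -23604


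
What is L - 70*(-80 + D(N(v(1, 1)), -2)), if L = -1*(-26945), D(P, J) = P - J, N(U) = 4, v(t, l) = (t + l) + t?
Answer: 32125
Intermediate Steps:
v(t, l) = l + 2*t (v(t, l) = (l + t) + t = l + 2*t)
L = 26945
L - 70*(-80 + D(N(v(1, 1)), -2)) = 26945 - 70*(-80 + (4 - 1*(-2))) = 26945 - 70*(-80 + (4 + 2)) = 26945 - 70*(-80 + 6) = 26945 - 70*(-74) = 26945 - 1*(-5180) = 26945 + 5180 = 32125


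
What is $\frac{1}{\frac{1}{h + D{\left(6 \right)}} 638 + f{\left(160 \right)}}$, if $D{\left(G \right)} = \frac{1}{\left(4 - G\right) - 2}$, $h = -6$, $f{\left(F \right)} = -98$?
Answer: $- \frac{25}{5002} \approx -0.004998$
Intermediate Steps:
$D{\left(G \right)} = \frac{1}{2 - G}$
$\frac{1}{\frac{1}{h + D{\left(6 \right)}} 638 + f{\left(160 \right)}} = \frac{1}{\frac{1}{-6 - \frac{1}{-2 + 6}} \cdot 638 - 98} = \frac{1}{\frac{1}{-6 - \frac{1}{4}} \cdot 638 - 98} = \frac{1}{\frac{1}{- \frac{25}{4}} \cdot 638 - 98} = \frac{1}{\left(- \frac{4}{25}\right) 638 - 98} = \frac{1}{- \frac{2552}{25} - 98} = \frac{1}{- \frac{5002}{25}} = - \frac{25}{5002}$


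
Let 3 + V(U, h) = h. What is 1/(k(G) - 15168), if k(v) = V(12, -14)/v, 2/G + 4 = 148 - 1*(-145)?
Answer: -2/35249 ≈ -5.6739e-5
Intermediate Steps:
V(U, h) = -3 + h
G = 2/289 (G = 2/(-4 + (148 - 1*(-145))) = 2/(-4 + (148 + 145)) = 2/(-4 + 293) = 2/289 ≈ 0.0069204)
k(v) = -17/v (k(v) = (-3 - 14)/v = -17/v)
1/(k(G) - 15168) = 1/(-17/2/289 - 15168) = 1/(-17*289/2 - 15168) = 1/(-4913/2 - 15168) = 1/(-35249/2) = -2/35249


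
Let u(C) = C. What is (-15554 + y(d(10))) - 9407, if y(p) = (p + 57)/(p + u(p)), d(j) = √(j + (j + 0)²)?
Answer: -49921/2 + 57*√110/220 ≈ -24958.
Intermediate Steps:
d(j) = √(j + j²)
y(p) = (57 + p)/(2*p) (y(p) = (p + 57)/(p + p) = (57 + p)/((2*p)) = (57 + p)*(1/(2*p)) = (57 + p)/(2*p))
(-15554 + y(d(10))) - 9407 = (-15554 + (57 + √(10*(1 + 10)))/(2*(√(10*(1 + 10))))) - 9407 = (-15554 + (57 + √(10*11))/(2*(√(10*11)))) - 9407 = (-15554 + (57 + √110)/(2*(√110))) - 9407 = (-15554 + (√110/110)*(57 + √110)/2) - 9407 = (-15554 + √110*(57 + √110)/220) - 9407 = -24961 + √110*(57 + √110)/220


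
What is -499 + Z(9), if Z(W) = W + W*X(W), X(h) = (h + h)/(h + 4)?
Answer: -6208/13 ≈ -477.54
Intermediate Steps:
X(h) = 2*h/(4 + h) (X(h) = (2*h)/(4 + h) = 2*h/(4 + h))
Z(W) = W + 2*W²/(4 + W) (Z(W) = W + W*(2*W/(4 + W)) = W + 2*W²/(4 + W))
-499 + Z(9) = -499 + 9*(4 + 3*9)/(4 + 9) = -499 + 9*(4 + 27)/13 = -499 + 9*(1/13)*31 = -499 + 279/13 = -6208/13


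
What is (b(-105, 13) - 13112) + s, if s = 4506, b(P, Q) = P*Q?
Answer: -9971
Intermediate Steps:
(b(-105, 13) - 13112) + s = (-105*13 - 13112) + 4506 = (-1365 - 13112) + 4506 = -14477 + 4506 = -9971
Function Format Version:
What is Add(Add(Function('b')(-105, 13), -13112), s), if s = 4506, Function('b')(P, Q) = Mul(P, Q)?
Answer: -9971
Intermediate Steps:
Add(Add(Function('b')(-105, 13), -13112), s) = Add(Add(Mul(-105, 13), -13112), 4506) = Add(Add(-1365, -13112), 4506) = Add(-14477, 4506) = -9971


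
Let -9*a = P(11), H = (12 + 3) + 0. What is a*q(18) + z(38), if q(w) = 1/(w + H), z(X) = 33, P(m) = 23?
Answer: 9778/297 ≈ 32.923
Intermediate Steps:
H = 15 (H = 15 + 0 = 15)
a = -23/9 (a = -1/9*23 = -23/9 ≈ -2.5556)
q(w) = 1/(15 + w) (q(w) = 1/(w + 15) = 1/(15 + w))
a*q(18) + z(38) = -23/(9*(15 + 18)) + 33 = -23/9/33 + 33 = -23/9*1/33 + 33 = -23/297 + 33 = 9778/297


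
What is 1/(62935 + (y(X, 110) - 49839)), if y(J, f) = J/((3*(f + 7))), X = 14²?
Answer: 351/4596892 ≈ 7.6356e-5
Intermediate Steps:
X = 196
y(J, f) = J/(21 + 3*f) (y(J, f) = J/((3*(7 + f))) = J/(21 + 3*f))
1/(62935 + (y(X, 110) - 49839)) = 1/(62935 + ((⅓)*196/(7 + 110) - 49839)) = 1/(62935 + ((⅓)*196/117 - 49839)) = 1/(62935 + ((⅓)*196*(1/117) - 49839)) = 1/(62935 + (196/351 - 49839)) = 1/(62935 - 17493293/351) = 1/(4596892/351) = 351/4596892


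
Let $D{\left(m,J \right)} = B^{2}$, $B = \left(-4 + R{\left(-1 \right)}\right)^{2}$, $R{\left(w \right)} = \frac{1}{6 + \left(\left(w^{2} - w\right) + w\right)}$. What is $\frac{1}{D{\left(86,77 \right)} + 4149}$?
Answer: $\frac{2401}{10493190} \approx 0.00022882$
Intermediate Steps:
$R{\left(w \right)} = \frac{1}{6 + w^{2}}$
$B = \frac{729}{49}$ ($B = \left(-4 + \frac{1}{6 + \left(-1\right)^{2}}\right)^{2} = \left(-4 + \frac{1}{6 + 1}\right)^{2} = \left(-4 + \frac{1}{7}\right)^{2} = \left(- \frac{27}{7}\right)^{2} = \frac{729}{49} \approx 14.878$)
$D{\left(m,J \right)} = \frac{531441}{2401}$ ($D{\left(m,J \right)} = \left(\frac{729}{49}\right)^{2} = \frac{531441}{2401}$)
$\frac{1}{D{\left(86,77 \right)} + 4149} = \frac{1}{\frac{531441}{2401} + 4149} = \frac{1}{\frac{10493190}{2401}} = \frac{2401}{10493190}$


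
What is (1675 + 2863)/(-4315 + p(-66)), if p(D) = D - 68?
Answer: -4538/4449 ≈ -1.0200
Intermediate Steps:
p(D) = -68 + D
(1675 + 2863)/(-4315 + p(-66)) = (1675 + 2863)/(-4315 + (-68 - 66)) = 4538/(-4315 - 134) = 4538/(-4449) = 4538*(-1/4449) = -4538/4449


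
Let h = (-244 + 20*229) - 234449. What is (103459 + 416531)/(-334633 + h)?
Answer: -259995/282373 ≈ -0.92075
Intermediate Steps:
h = -230113 (h = (-244 + 4580) - 234449 = 4336 - 234449 = -230113)
(103459 + 416531)/(-334633 + h) = (103459 + 416531)/(-334633 - 230113) = 519990/(-564746) = 519990*(-1/564746) = -259995/282373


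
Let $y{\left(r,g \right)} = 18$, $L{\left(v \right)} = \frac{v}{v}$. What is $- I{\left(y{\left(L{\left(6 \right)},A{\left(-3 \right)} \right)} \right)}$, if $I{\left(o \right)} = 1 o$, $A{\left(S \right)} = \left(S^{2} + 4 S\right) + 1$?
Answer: $-18$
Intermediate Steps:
$L{\left(v \right)} = 1$
$A{\left(S \right)} = 1 + S^{2} + 4 S$
$I{\left(o \right)} = o$
$- I{\left(y{\left(L{\left(6 \right)},A{\left(-3 \right)} \right)} \right)} = \left(-1\right) 18 = -18$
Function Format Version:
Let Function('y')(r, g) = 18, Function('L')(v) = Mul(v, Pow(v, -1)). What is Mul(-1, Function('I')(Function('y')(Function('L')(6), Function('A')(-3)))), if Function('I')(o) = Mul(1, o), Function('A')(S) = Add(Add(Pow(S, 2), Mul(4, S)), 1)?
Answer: -18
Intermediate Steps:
Function('L')(v) = 1
Function('A')(S) = Add(1, Pow(S, 2), Mul(4, S))
Function('I')(o) = o
Mul(-1, Function('I')(Function('y')(Function('L')(6), Function('A')(-3)))) = Mul(-1, 18) = -18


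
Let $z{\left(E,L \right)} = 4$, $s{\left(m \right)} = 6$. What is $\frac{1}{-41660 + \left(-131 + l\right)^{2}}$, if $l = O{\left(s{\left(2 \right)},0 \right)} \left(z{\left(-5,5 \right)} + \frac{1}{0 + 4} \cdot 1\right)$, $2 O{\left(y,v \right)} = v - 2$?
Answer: $- \frac{16}{373879} \approx -4.2795 \cdot 10^{-5}$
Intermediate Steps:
$O{\left(y,v \right)} = -1 + \frac{v}{2}$ ($O{\left(y,v \right)} = \frac{v - 2}{2} = \frac{-2 + v}{2} = -1 + \frac{v}{2}$)
$l = - \frac{17}{4}$ ($l = \left(-1 + \frac{1}{2} \cdot 0\right) \left(4 + \frac{1}{0 + 4} \cdot 1\right) = \left(-1 + 0\right) \left(4 + \frac{1}{4} \cdot 1\right) = - (4 + \frac{1}{4} \cdot 1) = - (4 + \frac{1}{4}) = \left(-1\right) \frac{17}{4} = - \frac{17}{4} \approx -4.25$)
$\frac{1}{-41660 + \left(-131 + l\right)^{2}} = \frac{1}{-41660 + \left(-131 - \frac{17}{4}\right)^{2}} = \frac{1}{-41660 + \left(- \frac{541}{4}\right)^{2}} = \frac{1}{-41660 + \frac{292681}{16}} = \frac{1}{- \frac{373879}{16}} = - \frac{16}{373879}$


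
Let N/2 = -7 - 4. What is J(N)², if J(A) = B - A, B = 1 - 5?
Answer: 324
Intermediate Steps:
B = -4
N = -22 (N = 2*(-7 - 4) = 2*(-11) = -22)
J(A) = -4 - A
J(N)² = (-4 - 1*(-22))² = (-4 + 22)² = 18² = 324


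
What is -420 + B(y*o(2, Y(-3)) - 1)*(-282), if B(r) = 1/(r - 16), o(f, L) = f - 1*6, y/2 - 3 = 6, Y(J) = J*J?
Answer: -37098/89 ≈ -416.83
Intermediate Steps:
Y(J) = J²
y = 18 (y = 6 + 2*6 = 6 + 12 = 18)
o(f, L) = -6 + f (o(f, L) = f - 6 = -6 + f)
B(r) = 1/(-16 + r)
-420 + B(y*o(2, Y(-3)) - 1)*(-282) = -420 - 282/(-16 + (18*(-6 + 2) - 1)) = -420 - 282/(-16 + (18*(-4) - 1)) = -420 - 282/(-16 + (-72 - 1)) = -420 - 282/(-16 - 73) = -420 - 282/(-89) = -420 - 1/89*(-282) = -420 + 282/89 = -37098/89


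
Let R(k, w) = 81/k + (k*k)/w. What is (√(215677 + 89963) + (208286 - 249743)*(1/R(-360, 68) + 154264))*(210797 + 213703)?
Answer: -390887132310718888000/143983 + 2547000*√8490 ≈ -2.7148e+15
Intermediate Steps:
R(k, w) = 81/k + k²/w
(√(215677 + 89963) + (208286 - 249743)*(1/R(-360, 68) + 154264))*(210797 + 213703) = (√(215677 + 89963) + (208286 - 249743)*(1/(81/(-360) + (-360)²/68) + 154264))*(210797 + 213703) = (√305640 - 41457*(1/(81*(-1/360) + 129600*(1/68)) + 154264))*424500 = (6*√8490 - 41457*(1/(-9/40 + 32400/17) + 154264))*424500 = (6*√8490 - 41457*(1/(1295847/680) + 154264))*424500 = (6*√8490 - 41457*(680/1295847 + 154264))*424500 = (6*√8490 - 41457*199902542288/1295847)*424500 = (6*√8490 - 2762453231877872/431949)*424500 = (-2762453231877872/431949 + 6*√8490)*424500 = -390887132310718888000/143983 + 2547000*√8490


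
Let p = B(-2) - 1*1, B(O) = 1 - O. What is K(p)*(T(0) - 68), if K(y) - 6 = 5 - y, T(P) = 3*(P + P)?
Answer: -612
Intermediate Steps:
T(P) = 6*P (T(P) = 3*(2*P) = 6*P)
p = 2 (p = (1 - 1*(-2)) - 1*1 = (1 + 2) - 1 = 3 - 1 = 2)
K(y) = 11 - y (K(y) = 6 + (5 - y) = 11 - y)
K(p)*(T(0) - 68) = (11 - 1*2)*(6*0 - 68) = (11 - 2)*(0 - 68) = 9*(-68) = -612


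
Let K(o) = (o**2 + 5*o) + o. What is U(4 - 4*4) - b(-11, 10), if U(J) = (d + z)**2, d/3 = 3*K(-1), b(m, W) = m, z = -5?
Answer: 2511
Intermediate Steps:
K(o) = o**2 + 6*o
d = -45 (d = 3*(3*(-(6 - 1))) = 3*(3*(-1*5)) = 3*(3*(-5)) = 3*(-15) = -45)
U(J) = 2500 (U(J) = (-45 - 5)**2 = (-50)**2 = 2500)
U(4 - 4*4) - b(-11, 10) = 2500 - 1*(-11) = 2500 + 11 = 2511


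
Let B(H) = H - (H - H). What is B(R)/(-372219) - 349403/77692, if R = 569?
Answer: -130098642005/28918438548 ≈ -4.4988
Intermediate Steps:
B(H) = H (B(H) = H - 1*0 = H + 0 = H)
B(R)/(-372219) - 349403/77692 = 569/(-372219) - 349403/77692 = 569*(-1/372219) - 349403*1/77692 = -569/372219 - 349403/77692 = -130098642005/28918438548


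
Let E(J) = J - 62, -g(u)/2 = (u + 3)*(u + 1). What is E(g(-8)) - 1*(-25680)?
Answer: 25548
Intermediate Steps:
g(u) = -2*(1 + u)*(3 + u) (g(u) = -2*(u + 3)*(u + 1) = -2*(3 + u)*(1 + u) = -2*(1 + u)*(3 + u))
E(J) = -62 + J
E(g(-8)) - 1*(-25680) = (-62 + (-6 - 8*(-8) - 2*(-8)**2)) - 1*(-25680) = (-62 + (-6 + 64 - 2*64)) + 25680 = (-62 + (-6 + 64 - 128)) + 25680 = (-62 - 70) + 25680 = -132 + 25680 = 25548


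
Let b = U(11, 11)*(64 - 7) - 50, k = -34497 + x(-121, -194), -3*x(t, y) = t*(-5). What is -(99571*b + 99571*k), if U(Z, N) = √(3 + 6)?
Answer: 10328798543/3 ≈ 3.4429e+9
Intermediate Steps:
x(t, y) = 5*t/3 (x(t, y) = -t*(-5)/3 = -(-5)*t/3 = 5*t/3)
U(Z, N) = 3 (U(Z, N) = √9 = 3)
k = -104096/3 (k = -34497 + (5/3)*(-121) = -34497 - 605/3 = -104096/3 ≈ -34699.)
b = 121 (b = 3*(64 - 7) - 50 = 3*57 - 50 = 171 - 50 = 121)
-(99571*b + 99571*k) = -99571/(1/(121 - 104096/3)) = -99571/(1/(-103733/3)) = -99571/(-3/103733) = -99571*(-103733/3) = 10328798543/3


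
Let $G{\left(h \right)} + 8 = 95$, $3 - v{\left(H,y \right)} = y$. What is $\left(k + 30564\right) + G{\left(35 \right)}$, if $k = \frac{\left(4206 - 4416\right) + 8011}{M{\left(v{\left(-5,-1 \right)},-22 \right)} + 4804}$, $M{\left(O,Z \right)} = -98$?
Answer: $\frac{144251407}{4706} \approx 30653.0$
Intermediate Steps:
$v{\left(H,y \right)} = 3 - y$
$G{\left(h \right)} = 87$ ($G{\left(h \right)} = -8 + 95 = 87$)
$k = \frac{7801}{4706}$ ($k = \frac{\left(4206 - 4416\right) + 8011}{-98 + 4804} = \frac{\left(4206 - 4416\right) + 8011}{4706} = \left(-210 + 8011\right) \frac{1}{4706} = 7801 \cdot \frac{1}{4706} = \frac{7801}{4706} \approx 1.6577$)
$\left(k + 30564\right) + G{\left(35 \right)} = \left(\frac{7801}{4706} + 30564\right) + 87 = \frac{143841985}{4706} + 87 = \frac{144251407}{4706}$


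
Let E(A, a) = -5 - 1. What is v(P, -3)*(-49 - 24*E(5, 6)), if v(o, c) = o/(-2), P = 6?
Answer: -285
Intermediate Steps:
E(A, a) = -6
v(o, c) = -o/2 (v(o, c) = o*(-½) = -o/2)
v(P, -3)*(-49 - 24*E(5, 6)) = (-½*6)*(-49 - 24*(-6)) = -3*(-49 + 144) = -3*95 = -285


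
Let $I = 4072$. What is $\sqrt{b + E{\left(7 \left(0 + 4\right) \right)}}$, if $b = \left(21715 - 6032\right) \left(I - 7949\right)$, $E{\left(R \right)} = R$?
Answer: $i \sqrt{60802963} \approx 7797.6 i$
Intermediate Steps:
$b = -60802991$ ($b = \left(21715 - 6032\right) \left(4072 - 7949\right) = 15683 \left(-3877\right) = -60802991$)
$\sqrt{b + E{\left(7 \left(0 + 4\right) \right)}} = \sqrt{-60802991 + 7 \left(0 + 4\right)} = \sqrt{-60802991 + 7 \cdot 4} = \sqrt{-60802991 + 28} = \sqrt{-60802963} = i \sqrt{60802963}$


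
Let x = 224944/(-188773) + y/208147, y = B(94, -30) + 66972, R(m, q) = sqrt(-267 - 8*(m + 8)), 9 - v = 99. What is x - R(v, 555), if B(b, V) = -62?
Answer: -34190617338/39292533631 - sqrt(389) ≈ -20.593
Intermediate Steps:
v = -90 (v = 9 - 1*99 = 9 - 99 = -90)
R(m, q) = sqrt(-331 - 8*m) (R(m, q) = sqrt(-267 - 8*(8 + m)) = sqrt(-267 + (-64 - 8*m)) = sqrt(-331 - 8*m))
y = 66910 (y = -62 + 66972 = 66910)
x = -34190617338/39292533631 (x = 224944/(-188773) + 66910/208147 = 224944*(-1/188773) + 66910*(1/208147) = -224944/188773 + 66910/208147 = -34190617338/39292533631 ≈ -0.87016)
x - R(v, 555) = -34190617338/39292533631 - sqrt(-331 - 8*(-90)) = -34190617338/39292533631 - sqrt(-331 + 720) = -34190617338/39292533631 - sqrt(389)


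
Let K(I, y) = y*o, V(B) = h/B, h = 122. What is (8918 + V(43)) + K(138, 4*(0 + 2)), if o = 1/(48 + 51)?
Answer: 37976348/4257 ≈ 8920.9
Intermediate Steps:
o = 1/99 ≈ 0.010101
V(B) = 122/B
K(I, y) = y/99 (K(I, y) = y*(1/99) = y/99)
(8918 + V(43)) + K(138, 4*(0 + 2)) = (8918 + 122/43) + (4*(0 + 2))/99 = (8918 + 122*(1/43)) + (4*2)/99 = (8918 + 122/43) + (1/99)*8 = 383596/43 + 8/99 = 37976348/4257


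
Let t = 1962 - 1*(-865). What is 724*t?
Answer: 2046748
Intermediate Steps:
t = 2827 (t = 1962 + 865 = 2827)
724*t = 724*2827 = 2046748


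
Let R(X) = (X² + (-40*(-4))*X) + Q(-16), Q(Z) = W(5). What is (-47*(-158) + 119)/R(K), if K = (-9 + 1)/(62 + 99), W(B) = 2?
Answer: -195573945/154174 ≈ -1268.5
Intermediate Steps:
Q(Z) = 2
K = -8/161 ≈ -0.049689
R(X) = 2 + X² + 160*X (R(X) = (X² + (-40*(-4))*X) + 2 = (X² + 160*X) + 2 = 2 + X² + 160*X)
(-47*(-158) + 119)/R(K) = (-47*(-158) + 119)/(2 + (-8/161)² + 160*(-8/161)) = (7426 + 119)/(2 + 64/25921 - 1280/161) = 7545/(-154174/25921) = 7545*(-25921/154174) = -195573945/154174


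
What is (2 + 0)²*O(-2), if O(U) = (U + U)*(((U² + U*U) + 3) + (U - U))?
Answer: -176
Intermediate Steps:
O(U) = 2*U*(3 + 2*U²) (O(U) = (2*U)*(((U² + U²) + 3) + 0) = (2*U)*((2*U² + 3) + 0) = (2*U)*((3 + 2*U²) + 0) = (2*U)*(3 + 2*U²) = 2*U*(3 + 2*U²))
(2 + 0)²*O(-2) = (2 + 0)²*(4*(-2)³ + 6*(-2)) = 2²*(4*(-8) - 12) = 4*(-32 - 12) = 4*(-44) = -176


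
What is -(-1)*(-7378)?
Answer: -7378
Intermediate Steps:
-(-1)*(-7378) = -1*7378 = -7378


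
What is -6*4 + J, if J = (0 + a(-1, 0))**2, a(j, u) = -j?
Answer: -23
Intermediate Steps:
J = 1 (J = (0 - 1*(-1))**2 = (0 + 1)**2 = 1**2 = 1)
-6*4 + J = -6*4 + 1 = -24 + 1 = -23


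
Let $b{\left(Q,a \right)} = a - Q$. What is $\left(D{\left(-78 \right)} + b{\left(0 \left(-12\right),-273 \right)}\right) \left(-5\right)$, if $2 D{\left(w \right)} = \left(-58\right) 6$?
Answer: $2235$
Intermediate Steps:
$D{\left(w \right)} = -174$ ($D{\left(w \right)} = \frac{\left(-58\right) 6}{2} = \frac{1}{2} \left(-348\right) = -174$)
$\left(D{\left(-78 \right)} + b{\left(0 \left(-12\right),-273 \right)}\right) \left(-5\right) = \left(-174 - \left(273 + 0 \left(-12\right)\right)\right) \left(-5\right) = \left(-174 - 273\right) \left(-5\right) = \left(-447\right) \left(-5\right) = 2235$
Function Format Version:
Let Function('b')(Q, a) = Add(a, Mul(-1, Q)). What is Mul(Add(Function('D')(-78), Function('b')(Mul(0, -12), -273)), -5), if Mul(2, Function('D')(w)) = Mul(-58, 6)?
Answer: 2235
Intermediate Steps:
Function('D')(w) = -174 (Function('D')(w) = Mul(Rational(1, 2), Mul(-58, 6)) = Mul(Rational(1, 2), -348) = -174)
Mul(Add(Function('D')(-78), Function('b')(Mul(0, -12), -273)), -5) = Mul(Add(-174, Add(-273, Mul(-1, Mul(0, -12)))), -5) = Mul(Add(-174, Add(-273, Mul(-1, 0))), -5) = Mul(Add(-174, Add(-273, 0)), -5) = Mul(Add(-174, -273), -5) = Mul(-447, -5) = 2235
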